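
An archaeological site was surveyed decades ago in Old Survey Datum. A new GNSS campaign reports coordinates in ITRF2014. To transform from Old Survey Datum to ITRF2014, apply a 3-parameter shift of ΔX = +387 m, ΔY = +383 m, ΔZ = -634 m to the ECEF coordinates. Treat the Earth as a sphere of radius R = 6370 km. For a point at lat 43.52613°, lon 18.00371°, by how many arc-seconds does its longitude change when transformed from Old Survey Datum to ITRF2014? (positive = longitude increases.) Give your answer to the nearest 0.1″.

Δλ = 10.9″

sin φ = 0.688685, cos φ = 0.725060, sin λ = 0.309079, cos λ = 0.951037.
East component: ΔE = −sin λ·ΔX + cos λ·ΔY = −(0.309079)(387) + (0.951037)(383) = 244.63 m.
1° of latitude spans πR/180 = 111177 m; at latitude φ, 1° of longitude spans that × cos φ = 80610.4 m, so Δλ = 244.63 / 80610.4 × 3600 = 10.925″.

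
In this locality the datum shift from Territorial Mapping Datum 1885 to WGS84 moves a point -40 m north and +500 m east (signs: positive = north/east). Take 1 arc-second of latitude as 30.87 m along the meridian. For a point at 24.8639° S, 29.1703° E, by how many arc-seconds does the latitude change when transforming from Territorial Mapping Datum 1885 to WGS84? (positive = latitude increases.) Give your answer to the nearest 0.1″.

Δφ = -1.3″

1″ of latitude = 30.87 m, so Δφ = -40.0 / 30.87 = -1.296″.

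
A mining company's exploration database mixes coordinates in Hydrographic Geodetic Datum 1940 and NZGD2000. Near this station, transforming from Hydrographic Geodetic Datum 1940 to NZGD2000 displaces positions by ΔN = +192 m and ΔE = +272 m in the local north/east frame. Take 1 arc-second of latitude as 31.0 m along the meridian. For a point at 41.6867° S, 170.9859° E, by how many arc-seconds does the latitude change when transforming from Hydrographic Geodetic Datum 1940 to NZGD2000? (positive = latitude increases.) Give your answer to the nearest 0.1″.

1″ of latitude = 31.00 m, so Δφ = 192.0 / 31.00 = 6.194″.

Δφ = 6.2″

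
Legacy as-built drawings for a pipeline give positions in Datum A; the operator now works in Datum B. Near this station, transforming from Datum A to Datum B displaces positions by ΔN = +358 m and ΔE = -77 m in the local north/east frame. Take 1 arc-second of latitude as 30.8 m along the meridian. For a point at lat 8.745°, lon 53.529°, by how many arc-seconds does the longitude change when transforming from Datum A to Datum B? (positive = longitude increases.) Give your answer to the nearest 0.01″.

At latitude 8.745°, cos φ = 0.988375.
1″ of longitude at this latitude = 30.80 × cos φ = 30.4419 m, so Δλ = -77.0 / 30.4419 = -2.529″.

Δλ = -2.53″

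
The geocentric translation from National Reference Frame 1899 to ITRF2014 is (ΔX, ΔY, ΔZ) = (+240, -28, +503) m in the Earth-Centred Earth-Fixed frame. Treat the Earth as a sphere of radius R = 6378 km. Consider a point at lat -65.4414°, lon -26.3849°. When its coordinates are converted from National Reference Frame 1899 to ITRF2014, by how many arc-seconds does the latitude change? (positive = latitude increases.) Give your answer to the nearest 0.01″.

sin φ = -0.909537, cos φ = 0.415624, sin λ = -0.444399, cos λ = 0.895829.
North component: ΔN = −sin φ cos λ·ΔX − sin φ sin λ·ΔY + cos φ·ΔZ = −(-0.909537)(0.895829)(240) − (-0.909537)(-0.444399)(-28) + (0.415624)(503) = 415.93 m.
1° of latitude spans πR/180 = 111317 m, so Δφ = 415.93 / 111317 × 3600 = 13.451″.

Δφ = 13.45″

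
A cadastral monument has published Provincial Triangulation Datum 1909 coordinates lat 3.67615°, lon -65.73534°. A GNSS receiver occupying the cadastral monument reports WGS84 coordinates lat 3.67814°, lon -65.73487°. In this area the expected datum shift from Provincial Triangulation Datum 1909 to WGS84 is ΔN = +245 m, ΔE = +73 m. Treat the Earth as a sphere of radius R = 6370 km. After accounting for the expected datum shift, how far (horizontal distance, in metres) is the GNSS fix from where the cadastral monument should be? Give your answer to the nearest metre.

Observed coordinate differences: Δφ = +0.00199°, Δλ = +0.00047°.
Converting to metres (1° lat = 111177 m, cos φ = 0.997942): observed ΔN = 221.2 m, observed ΔE = 52.1 m.
Subtracting the expected shift leaves a residual of 221.2 − (245) = -23.8 m north and 52.1 − (73) = -20.9 m east.
Residual distance = √((-23.8)² + (-20.9)²) = 31.6 m.

32 m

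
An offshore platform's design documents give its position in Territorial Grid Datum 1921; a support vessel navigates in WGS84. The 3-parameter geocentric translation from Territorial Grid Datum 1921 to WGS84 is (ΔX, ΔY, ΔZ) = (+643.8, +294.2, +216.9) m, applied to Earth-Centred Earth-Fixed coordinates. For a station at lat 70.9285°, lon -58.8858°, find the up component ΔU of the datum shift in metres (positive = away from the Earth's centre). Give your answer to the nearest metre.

The local up (radial) axis is (cos φ cos λ, cos φ sin λ, sin φ), giving ΔU = 108.703 − 82.300 + 204.995 = 231.40 m.

ΔU = 231 m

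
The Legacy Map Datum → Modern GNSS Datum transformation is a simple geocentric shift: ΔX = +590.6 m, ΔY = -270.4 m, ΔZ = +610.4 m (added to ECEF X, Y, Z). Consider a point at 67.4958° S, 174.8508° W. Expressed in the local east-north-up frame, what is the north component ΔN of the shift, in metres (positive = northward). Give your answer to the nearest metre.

ΔN = -287 m

The local north axis is (−sin φ cos λ, −sin φ sin λ, cos φ), giving ΔN = -543.425 + 22.420 + 233.631 = -287.37 m.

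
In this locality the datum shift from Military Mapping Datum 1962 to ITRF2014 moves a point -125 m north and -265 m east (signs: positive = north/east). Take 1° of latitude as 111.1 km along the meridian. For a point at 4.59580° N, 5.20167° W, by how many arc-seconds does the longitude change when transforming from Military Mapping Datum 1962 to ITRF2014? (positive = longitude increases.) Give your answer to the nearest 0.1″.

Δλ = -8.6″

At latitude 4.59580°, cos φ = 0.996785.
1° of longitude at this latitude = 111.1 × cos φ = 110.74 km, so Δλ = -265.0 / 110742.8 = -0.0023929° = -8.615″.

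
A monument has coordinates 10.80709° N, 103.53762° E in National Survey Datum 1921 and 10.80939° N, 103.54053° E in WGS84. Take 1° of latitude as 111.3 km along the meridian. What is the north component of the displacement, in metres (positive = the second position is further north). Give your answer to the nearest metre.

Δφ = 10.80939° − 10.80709° = +0.00230°; Δλ = 103.54053° − 103.53762° = +0.00291°.
ΔN = Δφ × 111300 = 256.0 m; ΔE = Δλ × 111300 × cos(10.80709°) = +0.00291 × 111300 × 0.982264 = 318.1 m.

ΔN = 256 m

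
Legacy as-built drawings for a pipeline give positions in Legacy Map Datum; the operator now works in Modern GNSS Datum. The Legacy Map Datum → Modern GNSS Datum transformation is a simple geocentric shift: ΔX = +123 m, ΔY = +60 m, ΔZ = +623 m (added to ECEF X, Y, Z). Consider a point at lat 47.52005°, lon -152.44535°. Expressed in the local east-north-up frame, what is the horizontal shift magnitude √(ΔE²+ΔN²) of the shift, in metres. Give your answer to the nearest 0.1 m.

The local east axis at (φ, λ) is (−sin λ, cos λ, 0), so ΔE = −sin(-152.44535°)·123 + cos(-152.44535°)·60 = 3.70 m.
The local north axis is (−sin φ cos λ, −sin φ sin λ, cos φ), giving ΔN = 80.424 + 20.470 + 420.732 = 521.63 m.
Horizontal magnitude = √(ΔE² + ΔN²) = √(3.70² + 521.63²) = 521.64 m.

521.6 m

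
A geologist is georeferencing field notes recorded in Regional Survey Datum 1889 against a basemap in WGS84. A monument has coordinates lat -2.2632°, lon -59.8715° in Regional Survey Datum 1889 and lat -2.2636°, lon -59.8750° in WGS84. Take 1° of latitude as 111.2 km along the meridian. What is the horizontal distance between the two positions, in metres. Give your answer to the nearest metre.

Δφ = -2.2636° − -2.2632° = -0.0004°; Δλ = -59.8750° − -59.8715° = -0.0035°.
ΔN = Δφ × 111200 = -44.5 m; ΔE = Δλ × 111200 × cos(-2.2632°) = -0.0035 × 111200 × 0.999220 = -388.9 m.
Distance = √(ΔE² + ΔN²) = √((-388.9)² + (-44.5)²) = 391.4 m.

391 m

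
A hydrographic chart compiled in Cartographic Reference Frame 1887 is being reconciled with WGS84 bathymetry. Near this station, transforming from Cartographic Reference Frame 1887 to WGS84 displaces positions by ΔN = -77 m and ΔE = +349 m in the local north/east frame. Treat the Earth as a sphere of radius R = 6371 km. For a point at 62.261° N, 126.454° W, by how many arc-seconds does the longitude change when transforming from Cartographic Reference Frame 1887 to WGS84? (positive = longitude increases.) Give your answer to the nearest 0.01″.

At latitude 62.261°, cos φ = 0.465445.
One radian of longitude at latitude φ spans R cos φ, so Δλ = ΔE / (R cos φ) = 349.0 / (6371000 × 0.465445) = 1.1769e-04 rad = 24.276″.

Δλ = 24.28″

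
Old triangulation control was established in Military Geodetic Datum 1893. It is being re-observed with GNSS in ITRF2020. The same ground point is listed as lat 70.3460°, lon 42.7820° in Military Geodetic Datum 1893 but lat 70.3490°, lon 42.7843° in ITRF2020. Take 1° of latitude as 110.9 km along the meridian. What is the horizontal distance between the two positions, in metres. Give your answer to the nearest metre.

Δφ = 70.3490° − 70.3460° = +0.0030°; Δλ = 42.7843° − 42.7820° = +0.0023°.
ΔN = Δφ × 110900 = 332.7 m; ΔE = Δλ × 110900 × cos(70.3460°) = +0.0023 × 110900 × 0.336339 = 85.8 m.
Distance = √(ΔE² + ΔN²) = √(85.8² + 332.7²) = 343.6 m.

344 m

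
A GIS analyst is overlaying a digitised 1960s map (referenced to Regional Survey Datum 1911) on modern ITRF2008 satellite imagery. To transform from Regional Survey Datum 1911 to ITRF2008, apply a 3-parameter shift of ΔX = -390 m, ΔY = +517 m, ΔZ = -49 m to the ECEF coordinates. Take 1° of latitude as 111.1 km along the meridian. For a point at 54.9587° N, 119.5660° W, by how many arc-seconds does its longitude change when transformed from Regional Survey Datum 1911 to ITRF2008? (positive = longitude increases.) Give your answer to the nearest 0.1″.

Δλ = -33.5″

sin φ = 0.818738, cos φ = 0.574167, sin λ = -0.869788, cos λ = -0.493426.
East component: ΔE = −sin λ·ΔX + cos λ·ΔY = −(-0.869788)(-390) + (-0.493426)(517) = -594.32 m.
1° of latitude spans 111100 m; at latitude φ, 1° of longitude spans that × cos φ = 63789.9 m, so Δλ = -594.32 / 63789.9 × 3600 = -33.541″.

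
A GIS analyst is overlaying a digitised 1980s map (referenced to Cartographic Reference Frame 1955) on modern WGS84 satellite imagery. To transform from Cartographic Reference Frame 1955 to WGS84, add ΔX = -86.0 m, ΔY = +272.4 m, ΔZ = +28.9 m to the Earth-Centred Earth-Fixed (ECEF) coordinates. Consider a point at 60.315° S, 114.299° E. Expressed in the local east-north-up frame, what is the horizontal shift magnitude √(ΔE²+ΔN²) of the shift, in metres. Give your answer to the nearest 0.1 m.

262.9 m

At φ = -60.315°, λ = 114.299°: sin φ = -0.868761, cos φ = 0.495231, sin λ = 0.911410, cos λ = -0.411498.
ΔE = −sin λ·ΔX + cos λ·ΔY = −(0.911410)·(-86.0) + (-0.411498)·(272.4) = -33.71 m.
ΔN = −sin φ cos λ·ΔX − sin φ sin λ·ΔY + cos φ·ΔZ = −(-0.868761)(-0.411498)(-86.0) − (-0.868761)(0.911410)(272.4) + (0.495231)(28.9) = 260.74 m.
Horizontal magnitude = √(ΔE² + ΔN²) = √((-33.71)² + 260.74²) = 262.91 m.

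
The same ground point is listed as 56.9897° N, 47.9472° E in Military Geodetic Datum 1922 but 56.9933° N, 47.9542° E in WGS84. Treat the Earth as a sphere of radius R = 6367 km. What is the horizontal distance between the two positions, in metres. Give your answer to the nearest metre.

Δφ = 56.9933° − 56.9897° = +0.0036°; Δλ = 47.9542° − 47.9472° = +0.0070°.
1° along a meridian = πR/180 = 111125 m.
ΔN = Δφ × 111125 = 400.1 m; ΔE = Δλ × 111125 × cos(56.9897°) = +0.0070 × 111125 × 0.544790 = 423.8 m.
Distance = √(ΔE² + ΔN²) = √(423.8² + 400.1²) = 582.8 m.

583 m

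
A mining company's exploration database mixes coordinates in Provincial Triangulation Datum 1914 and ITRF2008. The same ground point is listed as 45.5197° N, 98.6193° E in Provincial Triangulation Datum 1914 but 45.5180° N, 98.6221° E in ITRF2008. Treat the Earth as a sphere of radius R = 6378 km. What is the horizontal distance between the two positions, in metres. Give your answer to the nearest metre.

Δφ = 45.5180° − 45.5197° = -0.0017°; Δλ = 98.6221° − 98.6193° = +0.0028°.
1° along a meridian = πR/180 = 111317 m.
ΔN = Δφ × 111317 = -189.2 m; ΔE = Δλ × 111317 × cos(45.5197°) = +0.0028 × 111317 × 0.700664 = 218.4 m.
Distance = √(ΔE² + ΔN²) = √(218.4² + (-189.2)²) = 289.0 m.

289 m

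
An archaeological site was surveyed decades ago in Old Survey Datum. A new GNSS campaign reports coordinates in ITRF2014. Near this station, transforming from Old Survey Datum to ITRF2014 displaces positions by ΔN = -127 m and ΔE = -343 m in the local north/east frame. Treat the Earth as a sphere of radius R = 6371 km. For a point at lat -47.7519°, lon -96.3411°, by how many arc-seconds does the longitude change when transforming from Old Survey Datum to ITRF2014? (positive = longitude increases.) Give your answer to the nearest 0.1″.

At latitude -47.7519°, cos φ = 0.672342.
One radian of longitude at latitude φ spans R cos φ, so Δλ = ΔE / (R cos φ) = -343.0 / (6371000 × 0.672342) = -8.0075e-05 rad = -16.517″.

Δλ = -16.5″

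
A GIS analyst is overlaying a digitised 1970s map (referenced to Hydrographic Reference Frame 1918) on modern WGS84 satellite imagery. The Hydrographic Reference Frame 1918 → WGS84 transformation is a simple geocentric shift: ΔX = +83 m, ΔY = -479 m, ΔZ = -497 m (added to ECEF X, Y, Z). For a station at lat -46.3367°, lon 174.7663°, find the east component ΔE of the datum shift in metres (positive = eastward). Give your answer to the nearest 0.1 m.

The local east axis at (φ, λ) is (−sin λ, cos λ, 0), so ΔE = −sin(174.7663°)·83 + cos(174.7663°)·(-479) = 469.43 m.

ΔE = 469.4 m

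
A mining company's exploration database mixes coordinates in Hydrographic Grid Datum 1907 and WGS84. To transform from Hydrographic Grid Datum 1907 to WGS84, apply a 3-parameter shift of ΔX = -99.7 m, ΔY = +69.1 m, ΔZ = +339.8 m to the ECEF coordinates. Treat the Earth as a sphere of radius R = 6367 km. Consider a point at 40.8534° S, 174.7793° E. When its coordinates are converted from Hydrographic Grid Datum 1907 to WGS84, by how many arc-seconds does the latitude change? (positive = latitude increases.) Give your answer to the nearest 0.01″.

Δφ = 10.56″

sin φ = -0.654126, cos φ = 0.756386, sin λ = 0.090992, cos λ = -0.995852.
North component: ΔN = −sin φ cos λ·ΔX − sin φ sin λ·ΔY + cos φ·ΔZ = −(-0.654126)(-0.995852)(-99.7) − (-0.654126)(0.090992)(69.1) + (0.756386)(339.8) = 326.08 m.
1° of latitude spans πR/180 = 111125 m, so Δφ = 326.08 / 111125 × 3600 = 10.564″.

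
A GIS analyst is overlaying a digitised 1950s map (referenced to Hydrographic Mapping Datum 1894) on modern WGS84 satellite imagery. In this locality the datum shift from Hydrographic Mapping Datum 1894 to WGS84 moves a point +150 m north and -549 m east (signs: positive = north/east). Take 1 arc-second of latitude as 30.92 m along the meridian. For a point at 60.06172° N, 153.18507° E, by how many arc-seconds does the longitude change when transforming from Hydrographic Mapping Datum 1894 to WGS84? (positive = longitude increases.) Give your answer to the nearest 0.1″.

Δλ = -35.6″

At latitude 60.06172°, cos φ = 0.499067.
1″ of longitude at this latitude = 30.92 × cos φ = 15.4311 m, so Δλ = -549.0 / 15.4311 = -35.577″.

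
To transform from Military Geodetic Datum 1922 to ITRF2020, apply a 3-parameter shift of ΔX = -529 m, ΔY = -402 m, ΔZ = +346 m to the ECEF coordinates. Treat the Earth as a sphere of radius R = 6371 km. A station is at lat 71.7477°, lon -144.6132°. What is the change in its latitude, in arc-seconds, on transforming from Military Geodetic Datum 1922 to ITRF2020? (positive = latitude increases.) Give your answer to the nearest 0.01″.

sin φ = 0.949687, cos φ = 0.313202, sin λ = -0.579093, cos λ = -0.815261.
North component: ΔN = −sin φ cos λ·ΔX − sin φ sin λ·ΔY + cos φ·ΔZ = −(0.949687)(-0.815261)(-529) − (0.949687)(-0.579093)(-402) + (0.313202)(346) = -522.29 m.
1° of latitude spans πR/180 = 111195 m, so Δφ = -522.29 / 111195 × 3600 = -16.909″.

Δφ = -16.91″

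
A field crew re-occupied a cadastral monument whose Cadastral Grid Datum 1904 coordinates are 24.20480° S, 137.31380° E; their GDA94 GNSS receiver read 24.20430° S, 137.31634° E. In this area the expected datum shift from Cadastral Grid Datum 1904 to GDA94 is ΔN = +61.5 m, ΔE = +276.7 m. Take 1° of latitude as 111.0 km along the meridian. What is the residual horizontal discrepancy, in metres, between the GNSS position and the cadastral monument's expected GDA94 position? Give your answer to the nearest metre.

20 m

Observed coordinate differences: Δφ = +0.00050°, Δλ = +0.00254°.
Converting to metres (1° lat = 111000 m, cos φ = 0.912086): observed ΔN = 55.5 m, observed ΔE = 257.2 m.
Subtracting the expected shift leaves a residual of 55.5 − (61.5) = -6.0 m north and 257.2 − (276.7) = -19.5 m east.
Residual distance = √((-6.0)² + (-19.5)²) = 20.4 m.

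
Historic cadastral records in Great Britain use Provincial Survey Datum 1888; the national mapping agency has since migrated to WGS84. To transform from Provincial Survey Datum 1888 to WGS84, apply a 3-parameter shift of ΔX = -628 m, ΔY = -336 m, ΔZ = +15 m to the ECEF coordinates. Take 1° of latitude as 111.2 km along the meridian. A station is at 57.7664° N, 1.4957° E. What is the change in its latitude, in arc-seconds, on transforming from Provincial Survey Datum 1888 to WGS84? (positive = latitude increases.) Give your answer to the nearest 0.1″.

sin φ = 0.845881, cos φ = 0.533372, sin λ = 0.026102, cos λ = 0.999659.
North component: ΔN = −sin φ cos λ·ΔX − sin φ sin λ·ΔY + cos φ·ΔZ = −(0.845881)(0.999659)(-628) − (0.845881)(0.026102)(-336) + (0.533372)(15) = 546.45 m.
1° of latitude spans 111200 m, so Δφ = 546.45 / 111200 × 3600 = 17.691″.

Δφ = 17.7″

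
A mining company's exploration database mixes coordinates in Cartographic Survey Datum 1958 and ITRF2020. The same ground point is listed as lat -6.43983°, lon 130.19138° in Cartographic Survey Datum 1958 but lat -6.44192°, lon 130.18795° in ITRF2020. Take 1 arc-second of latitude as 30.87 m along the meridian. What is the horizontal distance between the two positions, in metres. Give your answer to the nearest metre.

Δφ = -6.44192° − -6.43983° = -0.00209°; Δλ = 130.18795° − 130.19138° = -0.00343°.
1° of latitude = 3600 × 30.87 = 111132 m.
ΔN = Δφ × 111132 = -232.3 m; ΔE = Δλ × 111132 × cos(-6.43983°) = -0.00343 × 111132 × 0.993690 = -378.8 m.
Distance = √(ΔE² + ΔN²) = √((-378.8)² + (-232.3)²) = 444.3 m.

444 m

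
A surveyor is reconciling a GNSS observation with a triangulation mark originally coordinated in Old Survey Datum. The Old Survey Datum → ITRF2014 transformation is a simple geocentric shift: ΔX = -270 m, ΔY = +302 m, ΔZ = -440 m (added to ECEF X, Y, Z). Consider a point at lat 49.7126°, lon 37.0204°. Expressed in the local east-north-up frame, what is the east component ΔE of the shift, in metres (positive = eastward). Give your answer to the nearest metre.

The local east axis at (φ, λ) is (−sin λ, cos λ, 0), so ΔE = −sin(37.0204°)·(-270) + cos(37.0204°)·302 = 403.69 m.

ΔE = 404 m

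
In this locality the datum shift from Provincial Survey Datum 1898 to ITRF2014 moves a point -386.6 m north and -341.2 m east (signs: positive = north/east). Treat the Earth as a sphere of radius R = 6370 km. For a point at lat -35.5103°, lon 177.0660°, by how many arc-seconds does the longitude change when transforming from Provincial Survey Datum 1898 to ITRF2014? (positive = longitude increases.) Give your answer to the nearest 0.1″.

Δλ = -13.6″

At latitude -35.5103°, cos φ = 0.814011.
One radian of longitude at latitude φ spans R cos φ, so Δλ = ΔE / (R cos φ) = -341.2 / (6370000 × 0.814011) = -6.5802e-05 rad = -13.573″.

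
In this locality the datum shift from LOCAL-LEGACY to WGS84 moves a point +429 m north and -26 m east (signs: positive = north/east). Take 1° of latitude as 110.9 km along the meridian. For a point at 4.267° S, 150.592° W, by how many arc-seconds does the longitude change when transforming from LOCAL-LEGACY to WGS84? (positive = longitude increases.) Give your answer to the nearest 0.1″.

At latitude -4.267°, cos φ = 0.997228.
1° of longitude at this latitude = 110.9 × cos φ = 110.59 km, so Δλ = -26.0 / 110592.6 = -0.0002351° = -0.846″.

Δλ = -0.8″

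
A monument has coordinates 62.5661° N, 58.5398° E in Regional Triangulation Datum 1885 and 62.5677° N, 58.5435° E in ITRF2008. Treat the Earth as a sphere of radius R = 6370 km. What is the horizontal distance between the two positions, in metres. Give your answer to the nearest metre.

260 m

Δφ = 62.5677° − 62.5661° = +0.0016°; Δλ = 58.5435° − 58.5398° = +0.0037°.
1° along a meridian = πR/180 = 111177 m.
ΔN = Δφ × 111177 = 177.9 m; ΔE = Δλ × 111177 × cos(62.5661°) = +0.0037 × 111177 × 0.460725 = 189.5 m.
Distance = √(ΔE² + ΔN²) = √(189.5² + 177.9²) = 259.9 m.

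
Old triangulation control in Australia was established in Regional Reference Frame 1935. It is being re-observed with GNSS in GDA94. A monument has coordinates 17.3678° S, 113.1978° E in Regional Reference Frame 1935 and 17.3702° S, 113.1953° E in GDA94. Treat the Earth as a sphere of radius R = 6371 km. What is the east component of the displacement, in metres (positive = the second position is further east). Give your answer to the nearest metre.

Δφ = -17.3702° − -17.3678° = -0.0024°; Δλ = 113.1953° − 113.1978° = -0.0025°.
1° along a meridian = πR/180 = 111195 m.
ΔN = Δφ × 111195 = -266.9 m; ΔE = Δλ × 111195 × cos(-17.3678°) = -0.0025 × 111195 × 0.954408 = -265.3 m.

ΔE = -265 m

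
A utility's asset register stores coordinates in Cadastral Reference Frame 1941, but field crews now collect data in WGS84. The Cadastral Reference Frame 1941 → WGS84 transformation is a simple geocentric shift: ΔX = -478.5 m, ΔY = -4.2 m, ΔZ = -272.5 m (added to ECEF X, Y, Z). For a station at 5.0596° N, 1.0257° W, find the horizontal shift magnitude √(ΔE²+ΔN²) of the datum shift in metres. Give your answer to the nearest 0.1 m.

At φ = 5.0596°, λ = -1.0257°: sin φ = 0.088192, cos φ = 0.996103, sin λ = -0.017901, cos λ = 0.999840.
ΔE = −sin λ·ΔX + cos λ·ΔY = −(-0.017901)·(-478.5) + (0.999840)·(-4.2) = -12.76 m.
ΔN = −sin φ cos λ·ΔX − sin φ sin λ·ΔY + cos φ·ΔZ = −(0.088192)(0.999840)(-478.5) − (0.088192)(-0.017901)(-4.2) + (0.996103)(-272.5) = -229.25 m.
Horizontal magnitude = √(ΔE² + ΔN²) = √((-12.76)² + (-229.25)²) = 229.61 m.

229.6 m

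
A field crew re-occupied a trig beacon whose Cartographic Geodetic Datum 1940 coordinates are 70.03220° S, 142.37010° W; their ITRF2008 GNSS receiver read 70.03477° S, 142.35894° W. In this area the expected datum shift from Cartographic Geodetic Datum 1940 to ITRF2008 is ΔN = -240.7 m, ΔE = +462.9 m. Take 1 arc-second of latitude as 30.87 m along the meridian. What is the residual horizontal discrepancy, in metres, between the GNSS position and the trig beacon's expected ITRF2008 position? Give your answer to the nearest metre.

Observed coordinate differences: Δφ = -0.00257°, Δλ = +0.01116°.
Converting to metres (1° lat = 111132 m, cos φ = 0.341492): observed ΔN = -285.6 m, observed ΔE = 423.5 m.
Subtracting the expected shift leaves a residual of -285.6 − (-240.7) = -44.9 m north and 423.5 − (462.9) = -39.4 m east.
Residual distance = √((-44.9)² + (-39.4)²) = 59.7 m.

60 m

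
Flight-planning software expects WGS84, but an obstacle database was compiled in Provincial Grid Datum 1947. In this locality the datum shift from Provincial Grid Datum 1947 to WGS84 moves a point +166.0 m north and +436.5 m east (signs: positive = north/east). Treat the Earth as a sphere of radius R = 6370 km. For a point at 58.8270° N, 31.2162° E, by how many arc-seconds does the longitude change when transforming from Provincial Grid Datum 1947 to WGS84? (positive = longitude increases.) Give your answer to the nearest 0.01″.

At latitude 58.8270°, cos φ = 0.517624.
One radian of longitude at latitude φ spans R cos φ, so Δλ = ΔE / (R cos φ) = 436.5 / (6370000 × 0.517624) = 1.3238e-04 rad = 27.306″.

Δλ = 27.31″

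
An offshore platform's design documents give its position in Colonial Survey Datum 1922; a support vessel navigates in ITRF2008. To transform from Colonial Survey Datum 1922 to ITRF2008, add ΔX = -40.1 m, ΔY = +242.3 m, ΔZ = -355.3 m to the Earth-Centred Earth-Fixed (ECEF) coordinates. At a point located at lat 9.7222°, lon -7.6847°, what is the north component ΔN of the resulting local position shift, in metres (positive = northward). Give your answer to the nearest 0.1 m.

ΔN = -338.0 m

At φ = 9.7222°, λ = -7.6847°: sin φ = 0.168871, cos φ = 0.985638, sin λ = -0.133722, cos λ = 0.991019.
ΔN = −sin φ cos λ·ΔX − sin φ sin λ·ΔY + cos φ·ΔZ = −(0.168871)(0.991019)(-40.1) − (0.168871)(-0.133722)(242.3) + (0.985638)(-355.3) = -338.01 m.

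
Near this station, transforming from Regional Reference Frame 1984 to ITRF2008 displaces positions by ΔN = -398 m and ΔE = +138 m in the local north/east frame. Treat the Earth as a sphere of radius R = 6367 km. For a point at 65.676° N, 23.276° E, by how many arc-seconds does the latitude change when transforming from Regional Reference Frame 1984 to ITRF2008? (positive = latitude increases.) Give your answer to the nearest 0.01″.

On a sphere of radius R, 1 rad of latitude = R, so Δφ = ΔN / R = -398.0 / 6367000 = -6.2510e-05 rad = -12.894″.

Δφ = -12.89″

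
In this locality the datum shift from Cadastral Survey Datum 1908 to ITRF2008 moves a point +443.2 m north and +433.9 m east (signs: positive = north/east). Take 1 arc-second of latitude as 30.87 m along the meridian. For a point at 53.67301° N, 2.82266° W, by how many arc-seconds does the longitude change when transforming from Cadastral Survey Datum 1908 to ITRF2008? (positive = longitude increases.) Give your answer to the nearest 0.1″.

At latitude 53.67301°, cos φ = 0.592393.
1″ of longitude at this latitude = 30.87 × cos φ = 18.2872 m, so Δλ = 433.9 / 18.2872 = 23.727″.

Δλ = 23.7″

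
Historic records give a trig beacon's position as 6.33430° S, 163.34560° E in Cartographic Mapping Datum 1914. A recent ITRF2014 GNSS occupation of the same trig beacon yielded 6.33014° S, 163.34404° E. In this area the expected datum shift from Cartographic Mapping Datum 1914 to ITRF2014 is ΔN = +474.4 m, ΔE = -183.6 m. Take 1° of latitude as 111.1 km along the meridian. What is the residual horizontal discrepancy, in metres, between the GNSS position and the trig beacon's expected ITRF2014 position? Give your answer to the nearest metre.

17 m

Observed coordinate differences: Δφ = +0.00416°, Δλ = -0.00156°.
Converting to metres (1° lat = 111100 m, cos φ = 0.993895): observed ΔN = 462.2 m, observed ΔE = -172.3 m.
Subtracting the expected shift leaves a residual of 462.2 − (474.4) = -12.2 m north and -172.3 − (-183.6) = 11.3 m east.
Residual distance = √((-12.2)² + 11.3²) = 16.7 m.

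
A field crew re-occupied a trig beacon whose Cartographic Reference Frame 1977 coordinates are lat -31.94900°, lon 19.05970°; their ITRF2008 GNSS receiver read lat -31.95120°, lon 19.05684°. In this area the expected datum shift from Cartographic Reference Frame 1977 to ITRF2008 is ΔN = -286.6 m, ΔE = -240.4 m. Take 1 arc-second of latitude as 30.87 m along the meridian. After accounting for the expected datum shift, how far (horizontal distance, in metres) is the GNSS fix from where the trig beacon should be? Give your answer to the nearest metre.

51 m

Observed coordinate differences: Δφ = -0.00220°, Δλ = -0.00286°.
Converting to metres (1° lat = 111132 m, cos φ = 0.848519): observed ΔN = -244.5 m, observed ΔE = -269.7 m.
Subtracting the expected shift leaves a residual of -244.5 − (-286.6) = 42.1 m north and -269.7 − (-240.4) = -29.3 m east.
Residual distance = √(42.1² + (-29.3)²) = 51.3 m.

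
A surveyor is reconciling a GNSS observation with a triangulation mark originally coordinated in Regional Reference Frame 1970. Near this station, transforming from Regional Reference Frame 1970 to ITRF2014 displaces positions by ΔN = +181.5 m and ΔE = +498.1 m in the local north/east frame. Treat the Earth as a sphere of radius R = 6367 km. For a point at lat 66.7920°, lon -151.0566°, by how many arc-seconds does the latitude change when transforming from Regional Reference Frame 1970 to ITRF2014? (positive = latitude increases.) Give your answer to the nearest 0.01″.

On a sphere of radius R, 1 rad of latitude = R, so Δφ = ΔN / R = 181.5 / 6367000 = 2.8506e-05 rad = 5.880″.

Δφ = 5.88″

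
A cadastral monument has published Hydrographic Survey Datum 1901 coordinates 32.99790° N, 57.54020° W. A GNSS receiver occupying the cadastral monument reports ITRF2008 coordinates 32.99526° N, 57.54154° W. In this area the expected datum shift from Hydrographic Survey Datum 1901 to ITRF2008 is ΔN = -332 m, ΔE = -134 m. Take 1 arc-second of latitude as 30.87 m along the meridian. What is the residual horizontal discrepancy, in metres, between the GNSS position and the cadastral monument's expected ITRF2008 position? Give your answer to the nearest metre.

Observed coordinate differences: Δφ = -0.00264°, Δλ = -0.00134°.
Converting to metres (1° lat = 111132 m, cos φ = 0.838691): observed ΔN = -293.4 m, observed ΔE = -124.9 m.
Subtracting the expected shift leaves a residual of -293.4 − (-332) = 38.6 m north and -124.9 − (-134) = 9.1 m east.
Residual distance = √(38.6² + 9.1²) = 39.7 m.

40 m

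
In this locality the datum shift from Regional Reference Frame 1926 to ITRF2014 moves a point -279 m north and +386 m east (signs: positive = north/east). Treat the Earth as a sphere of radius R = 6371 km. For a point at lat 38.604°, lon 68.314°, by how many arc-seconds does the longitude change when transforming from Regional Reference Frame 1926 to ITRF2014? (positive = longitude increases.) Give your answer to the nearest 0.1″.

At latitude 38.604°, cos φ = 0.781477.
One radian of longitude at latitude φ spans R cos φ, so Δλ = ΔE / (R cos φ) = 386.0 / (6371000 × 0.781477) = 7.7529e-05 rad = 15.991″.

Δλ = 16.0″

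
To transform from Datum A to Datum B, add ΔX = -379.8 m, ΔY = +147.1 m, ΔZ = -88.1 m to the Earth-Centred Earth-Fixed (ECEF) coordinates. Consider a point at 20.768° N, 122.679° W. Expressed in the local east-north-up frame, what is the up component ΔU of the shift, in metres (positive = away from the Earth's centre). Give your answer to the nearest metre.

At φ = 20.768°, λ = -122.679°: sin φ = 0.354585, cos φ = 0.935024, sin λ = -0.841709, cos λ = -0.539932.
ΔU = cos φ cos λ·ΔX + cos φ sin λ·ΔY + sin φ·ΔZ = (0.935024)(-0.539932)(-379.8) + (0.935024)(-0.841709)(147.1) + (0.354585)(-88.1) = 44.73 m.

ΔU = 45 m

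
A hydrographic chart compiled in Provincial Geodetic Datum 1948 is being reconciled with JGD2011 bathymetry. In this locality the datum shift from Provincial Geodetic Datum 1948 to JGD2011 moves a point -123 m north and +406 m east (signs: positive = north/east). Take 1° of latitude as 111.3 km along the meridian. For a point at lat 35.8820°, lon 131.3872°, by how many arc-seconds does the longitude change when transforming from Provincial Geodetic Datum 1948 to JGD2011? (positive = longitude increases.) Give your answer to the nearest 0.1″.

Δλ = 16.2″

At latitude 35.8820°, cos φ = 0.810226.
1° of longitude at this latitude = 111.3 × cos φ = 90.18 km, so Δλ = 406.0 / 90178.1 = 0.0045022° = 16.208″.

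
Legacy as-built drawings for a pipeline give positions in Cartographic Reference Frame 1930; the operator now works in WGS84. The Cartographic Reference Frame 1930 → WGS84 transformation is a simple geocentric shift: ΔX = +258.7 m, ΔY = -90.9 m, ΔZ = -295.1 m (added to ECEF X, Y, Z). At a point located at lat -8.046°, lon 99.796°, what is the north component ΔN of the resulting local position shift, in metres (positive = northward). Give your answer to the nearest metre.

ΔN = -311 m

The local north axis is (−sin φ cos λ, −sin φ sin λ, cos φ), giving ΔN = -6.161 − 12.538 − 292.195 = -310.89 m.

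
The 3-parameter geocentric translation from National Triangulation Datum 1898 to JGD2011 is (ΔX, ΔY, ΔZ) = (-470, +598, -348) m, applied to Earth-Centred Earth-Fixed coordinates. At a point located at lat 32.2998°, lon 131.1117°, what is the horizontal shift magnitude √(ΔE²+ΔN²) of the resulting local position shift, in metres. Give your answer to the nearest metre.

The local east axis at (φ, λ) is (−sin λ, cos λ, 0), so ΔE = −sin(131.1117°)·(-470) + cos(131.1117°)·598 = -39.09 m.
The local north axis is (−sin φ cos λ, −sin φ sin λ, cos φ), giving ΔN = -165.135 − 240.751 − 294.152 = -700.04 m.
Horizontal magnitude = √(ΔE² + ΔN²) = √((-39.09)² + (-700.04)²) = 701.13 m.

701 m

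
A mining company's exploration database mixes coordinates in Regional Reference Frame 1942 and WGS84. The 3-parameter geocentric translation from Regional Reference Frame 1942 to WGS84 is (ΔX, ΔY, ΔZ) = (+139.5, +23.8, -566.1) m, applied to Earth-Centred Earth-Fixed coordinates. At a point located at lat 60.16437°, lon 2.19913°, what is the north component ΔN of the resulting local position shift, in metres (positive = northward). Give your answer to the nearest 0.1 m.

ΔN = -403.4 m

At φ = 60.16437°, λ = 2.19913°: sin φ = 0.867456, cos φ = 0.497513, sin λ = 0.038373, cos λ = 0.999263.
ΔN = −sin φ cos λ·ΔX − sin φ sin λ·ΔY + cos φ·ΔZ = −(0.867456)(0.999263)(139.5) − (0.867456)(0.038373)(23.8) + (0.497513)(-566.1) = -403.36 m.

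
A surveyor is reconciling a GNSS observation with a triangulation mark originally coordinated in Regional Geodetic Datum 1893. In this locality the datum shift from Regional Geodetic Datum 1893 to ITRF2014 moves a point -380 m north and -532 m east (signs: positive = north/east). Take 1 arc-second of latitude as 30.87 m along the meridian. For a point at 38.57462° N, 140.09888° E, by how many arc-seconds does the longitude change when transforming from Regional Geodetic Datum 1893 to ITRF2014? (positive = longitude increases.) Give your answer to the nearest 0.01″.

At latitude 38.57462°, cos φ = 0.781797.
1″ of longitude at this latitude = 30.87 × cos φ = 24.1341 m, so Δλ = -532.0 / 24.1341 = -22.044″.

Δλ = -22.04″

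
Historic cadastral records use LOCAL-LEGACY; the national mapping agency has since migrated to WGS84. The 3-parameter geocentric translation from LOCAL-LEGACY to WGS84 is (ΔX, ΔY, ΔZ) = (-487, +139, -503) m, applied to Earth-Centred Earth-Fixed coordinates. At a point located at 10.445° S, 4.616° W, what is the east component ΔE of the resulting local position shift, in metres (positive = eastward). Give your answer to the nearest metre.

At φ = -10.445°, λ = -4.616°: sin φ = -0.181292, cos φ = 0.983429, sin λ = -0.080477, cos λ = 0.996756.
ΔE = −sin λ·ΔX + cos λ·ΔY = −(-0.080477)·(-487) + (0.996756)·(139) = 99.36 m.

ΔE = 99 m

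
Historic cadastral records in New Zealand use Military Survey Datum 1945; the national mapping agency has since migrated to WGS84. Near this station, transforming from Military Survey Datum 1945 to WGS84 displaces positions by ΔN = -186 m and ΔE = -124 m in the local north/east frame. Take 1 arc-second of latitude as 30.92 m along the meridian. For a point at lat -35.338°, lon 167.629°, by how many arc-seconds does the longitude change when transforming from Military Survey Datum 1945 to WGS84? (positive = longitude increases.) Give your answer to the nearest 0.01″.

At latitude -35.338°, cos φ = 0.815754.
1″ of longitude at this latitude = 30.92 × cos φ = 25.2231 m, so Δλ = -124.0 / 25.2231 = -4.916″.

Δλ = -4.92″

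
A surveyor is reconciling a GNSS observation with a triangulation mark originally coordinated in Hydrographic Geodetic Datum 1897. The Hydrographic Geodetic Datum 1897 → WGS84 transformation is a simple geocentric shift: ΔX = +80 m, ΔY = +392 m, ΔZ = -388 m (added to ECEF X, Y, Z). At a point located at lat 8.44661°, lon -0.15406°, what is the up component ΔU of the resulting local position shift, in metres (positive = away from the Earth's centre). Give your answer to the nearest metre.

ΔU = 21 m

At φ = 8.44661°, λ = -0.15406°: sin φ = 0.146888, cos φ = 0.989153, sin λ = -0.002689, cos λ = 0.999996.
ΔU = cos φ cos λ·ΔX + cos φ sin λ·ΔY + sin φ·ΔZ = (0.989153)(0.999996)(80) + (0.989153)(-0.002689)(392) + (0.146888)(-388) = 21.10 m.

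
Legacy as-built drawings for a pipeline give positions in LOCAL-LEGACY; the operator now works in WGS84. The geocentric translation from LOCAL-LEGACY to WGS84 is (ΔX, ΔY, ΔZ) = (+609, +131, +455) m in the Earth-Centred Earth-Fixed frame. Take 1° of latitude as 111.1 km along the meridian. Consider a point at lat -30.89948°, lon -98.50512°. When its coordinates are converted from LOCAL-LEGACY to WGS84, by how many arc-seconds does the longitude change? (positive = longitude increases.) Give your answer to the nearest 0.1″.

sin φ = -0.513533, cos φ = 0.858070, sin λ = -0.989003, cos λ = -0.147898.
East component: ΔE = −sin λ·ΔX + cos λ·ΔY = −(-0.989003)(609) + (-0.147898)(131) = 582.93 m.
1° of latitude spans 111100 m; at latitude φ, 1° of longitude spans that × cos φ = 95331.5 m, so Δλ = 582.93 / 95331.5 × 3600 = 22.013″.

Δλ = 22.0″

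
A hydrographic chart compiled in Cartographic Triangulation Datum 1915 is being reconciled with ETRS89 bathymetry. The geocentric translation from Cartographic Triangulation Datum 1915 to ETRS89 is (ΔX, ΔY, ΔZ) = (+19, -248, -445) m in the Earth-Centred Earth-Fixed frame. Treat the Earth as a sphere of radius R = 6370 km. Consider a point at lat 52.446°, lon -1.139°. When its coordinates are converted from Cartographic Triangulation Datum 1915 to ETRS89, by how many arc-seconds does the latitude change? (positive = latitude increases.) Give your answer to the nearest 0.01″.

sin φ = 0.792779, cos φ = 0.609509, sin λ = -0.019878, cos λ = 0.999802.
North component: ΔN = −sin φ cos λ·ΔX − sin φ sin λ·ΔY + cos φ·ΔZ = −(0.792779)(0.999802)(19) − (0.792779)(-0.019878)(-248) + (0.609509)(-445) = -290.20 m.
1° of latitude spans πR/180 = 111177 m, so Δφ = -290.20 / 111177 × 3600 = -9.397″.

Δφ = -9.40″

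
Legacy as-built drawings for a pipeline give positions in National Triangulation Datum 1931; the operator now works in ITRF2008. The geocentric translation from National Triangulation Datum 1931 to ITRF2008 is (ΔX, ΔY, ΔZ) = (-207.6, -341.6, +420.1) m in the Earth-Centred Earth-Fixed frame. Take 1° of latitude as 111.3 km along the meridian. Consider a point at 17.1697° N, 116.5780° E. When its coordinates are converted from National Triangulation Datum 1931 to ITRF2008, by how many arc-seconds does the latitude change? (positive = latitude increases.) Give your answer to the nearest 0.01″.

sin φ = 0.295203, cos φ = 0.955435, sin λ = 0.894326, cos λ = -0.447416.
North component: ΔN = −sin φ cos λ·ΔX − sin φ sin λ·ΔY + cos φ·ΔZ = −(0.295203)(-0.447416)(-207.6) − (0.295203)(0.894326)(-341.6) + (0.955435)(420.1) = 464.14 m.
1° of latitude spans 111300 m, so Δφ = 464.14 / 111300 × 3600 = 15.013″.

Δφ = 15.01″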